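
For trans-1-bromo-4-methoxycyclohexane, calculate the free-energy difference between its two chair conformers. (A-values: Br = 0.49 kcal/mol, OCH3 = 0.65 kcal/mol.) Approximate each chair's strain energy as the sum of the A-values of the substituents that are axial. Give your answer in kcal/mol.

1.14 kcal/mol

C1 and C4 have opposite parity, so for the trans isomer the two substituents are e,e in one chair and a,a in the other.
Chair I (bromo axial, methoxy axial): E = 1.14 kcal/mol.
Chair II (bromo equatorial, methoxy equatorial): E = 0.00 kcal/mol.
ΔE = 1.14 − 0.00 = 1.14 kcal/mol; chair II is more stable.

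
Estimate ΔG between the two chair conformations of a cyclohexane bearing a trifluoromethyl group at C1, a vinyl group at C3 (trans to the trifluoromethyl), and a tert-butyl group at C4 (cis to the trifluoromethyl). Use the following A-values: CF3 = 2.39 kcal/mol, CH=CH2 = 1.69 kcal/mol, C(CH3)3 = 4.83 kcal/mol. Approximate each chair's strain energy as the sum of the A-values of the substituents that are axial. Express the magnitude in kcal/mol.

Chair I (trifluoromethyl axial, vinyl equatorial, tert-butyl equatorial): E = 2.39 kcal/mol.
Chair II (trifluoromethyl equatorial, vinyl axial, tert-butyl axial): E = 6.52 kcal/mol.
ΔE = 6.52 − 2.39 = 4.13 kcal/mol; chair I is more stable.

4.13 kcal/mol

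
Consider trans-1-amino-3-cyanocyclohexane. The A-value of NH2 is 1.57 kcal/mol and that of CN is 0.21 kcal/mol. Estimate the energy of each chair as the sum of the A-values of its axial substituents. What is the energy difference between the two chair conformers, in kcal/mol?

C1 and C3 have the same parity, so for the trans isomer the two substituents are one axial and one equatorial in each chair.
Chair I (amino axial, cyano equatorial): E = 1.57 kcal/mol.
Chair II (amino equatorial, cyano axial): E = 0.21 kcal/mol.
ΔE = 1.57 − 0.21 = 1.36 kcal/mol; chair II is more stable.

1.36 kcal/mol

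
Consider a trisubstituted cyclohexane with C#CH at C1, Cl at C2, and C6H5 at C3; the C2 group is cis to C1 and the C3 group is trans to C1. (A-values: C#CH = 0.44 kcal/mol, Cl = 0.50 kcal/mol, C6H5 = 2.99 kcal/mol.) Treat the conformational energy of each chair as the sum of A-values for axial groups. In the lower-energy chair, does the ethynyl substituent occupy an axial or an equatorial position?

axial

Chair I (ethynyl axial, chloro equatorial, phenyl equatorial): E = 0.44 kcal/mol.
Chair II (ethynyl equatorial, chloro axial, phenyl axial): E = 3.49 kcal/mol.
Chair I is the more stable (lower-energy) conformer, and in that chair the ethynyl group is axial.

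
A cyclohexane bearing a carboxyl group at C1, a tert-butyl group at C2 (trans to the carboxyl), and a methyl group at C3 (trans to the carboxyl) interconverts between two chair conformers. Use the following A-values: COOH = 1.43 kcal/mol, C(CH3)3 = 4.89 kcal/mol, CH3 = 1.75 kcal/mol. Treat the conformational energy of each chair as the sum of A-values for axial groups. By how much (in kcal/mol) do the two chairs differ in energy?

4.57 kcal/mol

Chair I (carboxyl axial, tert-butyl axial, methyl equatorial): E = 6.32 kcal/mol.
Chair II (carboxyl equatorial, tert-butyl equatorial, methyl axial): E = 1.75 kcal/mol.
ΔE = 6.32 − 1.75 = 4.57 kcal/mol; chair II is more stable.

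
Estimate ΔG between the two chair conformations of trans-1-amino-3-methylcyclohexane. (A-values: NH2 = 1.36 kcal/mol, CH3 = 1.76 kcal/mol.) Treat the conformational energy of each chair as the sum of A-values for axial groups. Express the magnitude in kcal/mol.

C1 and C3 have the same parity, so for the trans isomer the two substituents are one axial and one equatorial in each chair.
Chair I (amino axial, methyl equatorial): E = 1.36 kcal/mol.
Chair II (amino equatorial, methyl axial): E = 1.76 kcal/mol.
ΔE = 1.76 − 1.36 = 0.40 kcal/mol; chair I is more stable.

0.40 kcal/mol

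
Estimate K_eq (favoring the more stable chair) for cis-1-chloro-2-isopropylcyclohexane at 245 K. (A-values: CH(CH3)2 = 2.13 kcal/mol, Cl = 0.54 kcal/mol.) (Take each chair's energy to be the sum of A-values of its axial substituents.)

K ≈ 26.2

C1 and C2 have opposite parity, so for the cis isomer the two substituents are one axial and one equatorial in each chair.
Chair I (isopropyl axial, chloro equatorial): E = 2.13 kcal/mol; chair II (isopropyl equatorial, chloro axial): E = 0.54 kcal/mol.
ΔG = 1.59 kcal/mol between the two chairs.
K = exp(ΔG/RT) with R = 1.987×10⁻³ kcal mol⁻¹ K⁻¹ and T = 245 K gives K ≈ 26.2.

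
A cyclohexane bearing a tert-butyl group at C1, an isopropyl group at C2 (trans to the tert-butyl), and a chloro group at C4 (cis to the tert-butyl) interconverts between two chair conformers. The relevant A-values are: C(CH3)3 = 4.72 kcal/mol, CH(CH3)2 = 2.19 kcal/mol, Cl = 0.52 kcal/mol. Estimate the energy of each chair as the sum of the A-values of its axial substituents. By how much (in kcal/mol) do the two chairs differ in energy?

Chair I (tert-butyl axial, isopropyl axial, chloro equatorial): E = 6.91 kcal/mol.
Chair II (tert-butyl equatorial, isopropyl equatorial, chloro axial): E = 0.52 kcal/mol.
ΔE = 6.91 − 0.52 = 6.39 kcal/mol; chair II is more stable.

6.39 kcal/mol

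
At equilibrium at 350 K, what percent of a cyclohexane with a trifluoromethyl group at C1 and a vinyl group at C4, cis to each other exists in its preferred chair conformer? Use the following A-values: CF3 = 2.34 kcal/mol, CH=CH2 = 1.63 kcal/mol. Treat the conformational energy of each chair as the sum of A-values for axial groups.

73.5%

C1 and C4 have opposite parity, so for the cis isomer the two substituents are one axial and one equatorial in each chair.
Chair I (trifluoromethyl axial, vinyl equatorial): E = 2.34 kcal/mol; chair II (trifluoromethyl equatorial, vinyl axial): E = 1.63 kcal/mol.
ΔG = 0.71 kcal/mol between the two chairs.
K = exp(ΔG/RT) with R = 1.987×10⁻³ kcal mol⁻¹ K⁻¹ and T = 350 K gives K ≈ 2.78.
Fraction in the lower-energy chair = K/(K+1) = 73.5%.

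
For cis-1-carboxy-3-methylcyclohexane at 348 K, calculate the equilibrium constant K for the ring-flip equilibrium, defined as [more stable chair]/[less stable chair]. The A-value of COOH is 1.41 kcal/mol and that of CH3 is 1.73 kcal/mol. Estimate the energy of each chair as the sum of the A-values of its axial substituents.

C1 and C3 have the same parity, so for the cis isomer the two substituents are e,e in one chair and a,a in the other.
Chair I (carboxyl axial, methyl axial): E = 3.14 kcal/mol; chair II (carboxyl equatorial, methyl equatorial): E = 0.00 kcal/mol.
ΔG = 3.14 kcal/mol between the two chairs.
K = exp(ΔG/RT) with R = 1.987×10⁻³ kcal mol⁻¹ K⁻¹ and T = 348 K gives K ≈ 93.8.

K ≈ 93.8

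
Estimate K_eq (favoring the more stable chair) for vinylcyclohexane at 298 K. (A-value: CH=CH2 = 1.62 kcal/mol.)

K ≈ 15.4

One chair has the vinyl group axial (E = 1.62 kcal/mol) and the other has it equatorial (E = 0).
ΔG = 1.62 kcal/mol between the two chairs.
K = exp(ΔG/RT) with R = 1.987×10⁻³ kcal mol⁻¹ K⁻¹ and T = 298 K gives K ≈ 15.4.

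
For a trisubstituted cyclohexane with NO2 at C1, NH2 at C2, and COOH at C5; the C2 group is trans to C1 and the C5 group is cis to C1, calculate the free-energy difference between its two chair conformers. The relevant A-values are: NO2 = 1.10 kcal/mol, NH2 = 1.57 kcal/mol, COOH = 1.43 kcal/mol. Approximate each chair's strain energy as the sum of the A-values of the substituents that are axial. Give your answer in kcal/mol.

Chair I (nitro axial, amino axial, carboxyl axial): E = 4.10 kcal/mol.
Chair II (nitro equatorial, amino equatorial, carboxyl equatorial): E = 0.00 kcal/mol.
ΔE = 4.10 − 0.00 = 4.10 kcal/mol; chair II is more stable.

4.10 kcal/mol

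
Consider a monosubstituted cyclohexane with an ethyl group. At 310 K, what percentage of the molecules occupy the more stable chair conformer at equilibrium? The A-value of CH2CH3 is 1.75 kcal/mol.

One chair has the ethyl group axial (E = 1.75 kcal/mol) and the other has it equatorial (E = 0).
ΔG = 1.75 kcal/mol between the two chairs.
K = exp(ΔG/RT) with R = 1.987×10⁻³ kcal mol⁻¹ K⁻¹ and T = 310 K gives K ≈ 17.1.
Fraction in the lower-energy chair = K/(K+1) = 94.5%.

94.5%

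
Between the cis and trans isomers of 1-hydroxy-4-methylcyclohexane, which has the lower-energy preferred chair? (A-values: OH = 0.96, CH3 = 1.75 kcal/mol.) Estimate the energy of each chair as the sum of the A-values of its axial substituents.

trans

At 1,4 positions (parity opposite): cis → (a,e or e,a); trans → (e,e or a,a).
Best chair for cis: E = 0.96 kcal/mol; best chair for trans: E = 0.00 kcal/mol.
The trans isomer is lower by 0.96 kcal/mol.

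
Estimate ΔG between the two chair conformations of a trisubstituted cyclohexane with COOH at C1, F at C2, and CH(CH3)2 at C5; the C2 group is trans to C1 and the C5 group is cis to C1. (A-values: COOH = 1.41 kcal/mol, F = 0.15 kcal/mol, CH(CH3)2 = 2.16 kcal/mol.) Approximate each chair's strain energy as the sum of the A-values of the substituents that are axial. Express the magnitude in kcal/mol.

3.72 kcal/mol

Chair I (carboxyl axial, fluoro axial, isopropyl axial): E = 3.72 kcal/mol.
Chair II (carboxyl equatorial, fluoro equatorial, isopropyl equatorial): E = 0.00 kcal/mol.
ΔE = 3.72 − 0.00 = 3.72 kcal/mol; chair II is more stable.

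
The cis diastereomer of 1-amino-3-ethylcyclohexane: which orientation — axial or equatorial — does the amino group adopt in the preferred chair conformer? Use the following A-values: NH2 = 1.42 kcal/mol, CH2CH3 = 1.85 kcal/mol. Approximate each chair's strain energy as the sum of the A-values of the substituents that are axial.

equatorial

C1 and C3 have the same parity, so for the cis isomer the two substituents are e,e in one chair and a,a in the other.
Chair I (amino axial, ethyl axial): E = 3.27 kcal/mol.
Chair II (amino equatorial, ethyl equatorial): E = 0.00 kcal/mol.
Chair II is the more stable (lower-energy) conformer, and in that chair the amino group is equatorial.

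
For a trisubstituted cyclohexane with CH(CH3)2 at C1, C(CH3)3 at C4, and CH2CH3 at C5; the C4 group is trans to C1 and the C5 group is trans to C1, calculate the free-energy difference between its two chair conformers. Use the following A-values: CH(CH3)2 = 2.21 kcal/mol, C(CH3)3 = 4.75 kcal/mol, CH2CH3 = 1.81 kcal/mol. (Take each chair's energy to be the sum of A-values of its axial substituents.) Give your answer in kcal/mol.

5.15 kcal/mol

Chair I (isopropyl axial, tert-butyl axial, ethyl equatorial): E = 6.96 kcal/mol.
Chair II (isopropyl equatorial, tert-butyl equatorial, ethyl axial): E = 1.81 kcal/mol.
ΔE = 6.96 − 1.81 = 5.15 kcal/mol; chair II is more stable.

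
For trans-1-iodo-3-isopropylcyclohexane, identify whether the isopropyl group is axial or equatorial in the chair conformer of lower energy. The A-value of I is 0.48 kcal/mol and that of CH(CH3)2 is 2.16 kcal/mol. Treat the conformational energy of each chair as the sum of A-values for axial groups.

equatorial

C1 and C3 have the same parity, so for the trans isomer the two substituents are one axial and one equatorial in each chair.
Chair I (iodo axial, isopropyl equatorial): E = 0.48 kcal/mol.
Chair II (iodo equatorial, isopropyl axial): E = 2.16 kcal/mol.
Chair I is the more stable (lower-energy) conformer, and in that chair the isopropyl group is equatorial.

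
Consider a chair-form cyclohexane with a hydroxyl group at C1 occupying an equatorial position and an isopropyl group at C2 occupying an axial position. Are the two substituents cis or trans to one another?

cis

C1 and C2 have opposite parity, so their axial bonds point in opposite directions.
With opposite-parity carbons, two substituents on the same face are one axial and one equatorial; opposite faces give both axial or both equatorial.
Here the groups are equatorial/axial → same face → cis.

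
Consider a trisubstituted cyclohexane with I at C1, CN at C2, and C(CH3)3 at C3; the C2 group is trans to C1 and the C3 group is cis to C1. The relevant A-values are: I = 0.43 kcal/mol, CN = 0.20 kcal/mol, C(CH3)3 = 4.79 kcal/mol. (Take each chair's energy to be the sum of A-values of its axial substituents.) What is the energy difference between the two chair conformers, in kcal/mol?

Chair I (iodo axial, cyano axial, tert-butyl axial): E = 5.42 kcal/mol.
Chair II (iodo equatorial, cyano equatorial, tert-butyl equatorial): E = 0.00 kcal/mol.
ΔE = 5.42 − 0.00 = 5.42 kcal/mol; chair II is more stable.

5.42 kcal/mol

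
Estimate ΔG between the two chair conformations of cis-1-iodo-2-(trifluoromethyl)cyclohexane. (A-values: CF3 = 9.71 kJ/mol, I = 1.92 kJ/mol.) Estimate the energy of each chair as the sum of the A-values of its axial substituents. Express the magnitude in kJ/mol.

7.79 kJ/mol

C1 and C2 have opposite parity, so for the cis isomer the two substituents are one axial and one equatorial in each chair.
Chair I (trifluoromethyl axial, iodo equatorial): E = 9.71 kJ/mol.
Chair II (trifluoromethyl equatorial, iodo axial): E = 1.92 kJ/mol.
ΔE = 9.71 − 1.92 = 7.79 kJ/mol; chair II is more stable.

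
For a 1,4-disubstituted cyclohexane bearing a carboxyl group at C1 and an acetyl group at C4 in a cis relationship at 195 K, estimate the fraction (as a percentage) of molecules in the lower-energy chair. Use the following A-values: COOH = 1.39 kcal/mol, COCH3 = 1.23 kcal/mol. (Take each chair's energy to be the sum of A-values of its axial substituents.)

60.2%

C1 and C4 have opposite parity, so for the cis isomer the two substituents are one axial and one equatorial in each chair.
Chair I (carboxyl axial, acetyl equatorial): E = 1.39 kcal/mol; chair II (carboxyl equatorial, acetyl axial): E = 1.23 kcal/mol.
ΔG = 0.16 kcal/mol between the two chairs.
K = exp(ΔG/RT) with R = 1.987×10⁻³ kcal mol⁻¹ K⁻¹ and T = 195 K gives K ≈ 1.51.
Fraction in the lower-energy chair = K/(K+1) = 60.2%.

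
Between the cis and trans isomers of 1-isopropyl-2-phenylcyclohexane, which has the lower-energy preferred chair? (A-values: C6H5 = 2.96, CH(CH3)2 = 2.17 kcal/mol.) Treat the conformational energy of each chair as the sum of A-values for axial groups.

At 1,2 positions (parity opposite): cis → (a,e or e,a); trans → (e,e or a,a).
Best chair for cis: E = 2.17 kcal/mol; best chair for trans: E = 0.00 kcal/mol.
The trans isomer is lower by 2.17 kcal/mol.

trans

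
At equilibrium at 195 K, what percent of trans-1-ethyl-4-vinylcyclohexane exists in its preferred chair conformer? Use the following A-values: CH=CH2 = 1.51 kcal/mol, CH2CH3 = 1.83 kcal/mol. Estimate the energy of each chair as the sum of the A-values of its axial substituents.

100.0%

C1 and C4 have opposite parity, so for the trans isomer the two substituents are e,e in one chair and a,a in the other.
Chair I (vinyl axial, ethyl axial): E = 3.34 kcal/mol; chair II (vinyl equatorial, ethyl equatorial): E = 0.00 kcal/mol.
ΔG = 3.34 kcal/mol between the two chairs.
K = exp(ΔG/RT) with R = 1.987×10⁻³ kcal mol⁻¹ K⁻¹ and T = 195 K gives K ≈ 5.54e+03.
Fraction in the lower-energy chair = K/(K+1) = 100.0%.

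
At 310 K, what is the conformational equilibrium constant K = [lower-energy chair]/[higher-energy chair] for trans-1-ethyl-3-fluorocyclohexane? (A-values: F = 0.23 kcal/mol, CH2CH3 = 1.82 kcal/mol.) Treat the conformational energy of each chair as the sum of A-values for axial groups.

C1 and C3 have the same parity, so for the trans isomer the two substituents are one axial and one equatorial in each chair.
Chair I (fluoro axial, ethyl equatorial): E = 0.23 kcal/mol; chair II (fluoro equatorial, ethyl axial): E = 1.82 kcal/mol.
ΔG = 1.59 kcal/mol between the two chairs.
K = exp(ΔG/RT) with R = 1.987×10⁻³ kcal mol⁻¹ K⁻¹ and T = 310 K gives K ≈ 13.2.

K ≈ 13.2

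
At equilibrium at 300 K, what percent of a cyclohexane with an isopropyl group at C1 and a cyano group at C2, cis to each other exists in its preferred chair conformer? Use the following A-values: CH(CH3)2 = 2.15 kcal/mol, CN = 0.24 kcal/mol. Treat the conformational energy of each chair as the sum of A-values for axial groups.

C1 and C2 have opposite parity, so for the cis isomer the two substituents are one axial and one equatorial in each chair.
Chair I (isopropyl axial, cyano equatorial): E = 2.15 kcal/mol; chair II (isopropyl equatorial, cyano axial): E = 0.24 kcal/mol.
ΔG = 1.91 kcal/mol between the two chairs.
K = exp(ΔG/RT) with R = 1.987×10⁻³ kcal mol⁻¹ K⁻¹ and T = 300 K gives K ≈ 24.6.
Fraction in the lower-energy chair = K/(K+1) = 96.1%.

96.1%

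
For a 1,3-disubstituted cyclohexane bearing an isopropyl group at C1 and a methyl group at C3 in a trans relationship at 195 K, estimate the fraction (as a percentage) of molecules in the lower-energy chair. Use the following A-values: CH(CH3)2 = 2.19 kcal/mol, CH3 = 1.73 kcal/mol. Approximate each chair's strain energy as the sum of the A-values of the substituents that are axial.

76.6%

C1 and C3 have the same parity, so for the trans isomer the two substituents are one axial and one equatorial in each chair.
Chair I (isopropyl axial, methyl equatorial): E = 2.19 kcal/mol; chair II (isopropyl equatorial, methyl axial): E = 1.73 kcal/mol.
ΔG = 0.46 kcal/mol between the two chairs.
K = exp(ΔG/RT) with R = 1.987×10⁻³ kcal mol⁻¹ K⁻¹ and T = 195 K gives K ≈ 3.28.
Fraction in the lower-energy chair = K/(K+1) = 76.6%.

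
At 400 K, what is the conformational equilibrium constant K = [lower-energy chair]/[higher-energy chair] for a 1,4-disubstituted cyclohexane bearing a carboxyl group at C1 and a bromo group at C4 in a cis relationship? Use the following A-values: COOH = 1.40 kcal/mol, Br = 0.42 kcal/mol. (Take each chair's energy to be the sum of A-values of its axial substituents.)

K ≈ 3.43

C1 and C4 have opposite parity, so for the cis isomer the two substituents are one axial and one equatorial in each chair.
Chair I (carboxyl axial, bromo equatorial): E = 1.40 kcal/mol; chair II (carboxyl equatorial, bromo axial): E = 0.42 kcal/mol.
ΔG = 0.98 kcal/mol between the two chairs.
K = exp(ΔG/RT) with R = 1.987×10⁻³ kcal mol⁻¹ K⁻¹ and T = 400 K gives K ≈ 3.43.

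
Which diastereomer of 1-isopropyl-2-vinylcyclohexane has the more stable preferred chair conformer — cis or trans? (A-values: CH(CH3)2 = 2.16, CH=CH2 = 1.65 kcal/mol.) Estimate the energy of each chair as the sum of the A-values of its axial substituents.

At 1,2 positions (parity opposite): cis → (a,e or e,a); trans → (e,e or a,a).
Best chair for cis: E = 1.65 kcal/mol; best chair for trans: E = 0.00 kcal/mol.
The trans isomer is lower by 1.65 kcal/mol.

trans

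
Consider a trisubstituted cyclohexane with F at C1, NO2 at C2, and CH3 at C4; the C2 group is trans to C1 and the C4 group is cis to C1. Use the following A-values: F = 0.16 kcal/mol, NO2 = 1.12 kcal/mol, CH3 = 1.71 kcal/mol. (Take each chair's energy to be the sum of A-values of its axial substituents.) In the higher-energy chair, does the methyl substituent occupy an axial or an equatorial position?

axial

Chair I (fluoro axial, nitro axial, methyl equatorial): E = 1.28 kcal/mol.
Chair II (fluoro equatorial, nitro equatorial, methyl axial): E = 1.71 kcal/mol.
Chair II is the less stable (higher-energy) conformer, and in that chair the methyl group is axial.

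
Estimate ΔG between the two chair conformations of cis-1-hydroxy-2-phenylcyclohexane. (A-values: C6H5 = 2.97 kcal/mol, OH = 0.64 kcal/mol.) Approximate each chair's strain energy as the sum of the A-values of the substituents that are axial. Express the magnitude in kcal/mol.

C1 and C2 have opposite parity, so for the cis isomer the two substituents are one axial and one equatorial in each chair.
Chair I (phenyl axial, hydroxyl equatorial): E = 2.97 kcal/mol.
Chair II (phenyl equatorial, hydroxyl axial): E = 0.64 kcal/mol.
ΔE = 2.97 − 0.64 = 2.33 kcal/mol; chair II is more stable.

2.33 kcal/mol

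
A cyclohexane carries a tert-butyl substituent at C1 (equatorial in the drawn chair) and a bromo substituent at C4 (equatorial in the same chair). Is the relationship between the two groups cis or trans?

trans

C1 and C4 have opposite parity, so their axial bonds point in opposite directions.
With opposite-parity carbons, two substituents on the same face are one axial and one equatorial; opposite faces give both axial or both equatorial.
Here the groups are equatorial/equatorial → opposite face → trans.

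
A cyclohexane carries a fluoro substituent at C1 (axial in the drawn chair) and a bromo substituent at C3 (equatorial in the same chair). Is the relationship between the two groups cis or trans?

trans

C1 and C3 have the same parity, so their axial bonds point in the same direction.
With same-parity carbons, two substituents on the same face are both axial or both equatorial; opposite faces give one of each.
Here the groups are axial/equatorial → opposite face → trans.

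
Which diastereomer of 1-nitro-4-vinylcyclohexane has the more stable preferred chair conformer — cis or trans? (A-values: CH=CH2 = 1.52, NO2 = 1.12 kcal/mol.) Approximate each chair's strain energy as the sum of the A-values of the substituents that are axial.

At 1,4 positions (parity opposite): cis → (a,e or e,a); trans → (e,e or a,a).
Best chair for cis: E = 1.12 kcal/mol; best chair for trans: E = 0.00 kcal/mol.
The trans isomer is lower by 1.12 kcal/mol.

trans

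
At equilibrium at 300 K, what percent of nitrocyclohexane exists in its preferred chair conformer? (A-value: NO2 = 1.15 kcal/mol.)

One chair has the nitro group axial (E = 1.15 kcal/mol) and the other has it equatorial (E = 0).
ΔG = 1.15 kcal/mol between the two chairs.
K = exp(ΔG/RT) with R = 1.987×10⁻³ kcal mol⁻¹ K⁻¹ and T = 300 K gives K ≈ 6.88.
Fraction in the lower-energy chair = K/(K+1) = 87.3%.

87.3%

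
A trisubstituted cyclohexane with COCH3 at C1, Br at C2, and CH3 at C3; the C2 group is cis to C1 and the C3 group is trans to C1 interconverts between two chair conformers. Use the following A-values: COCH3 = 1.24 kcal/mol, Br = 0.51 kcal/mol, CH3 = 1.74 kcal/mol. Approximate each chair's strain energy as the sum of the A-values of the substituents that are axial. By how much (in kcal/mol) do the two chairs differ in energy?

1.01 kcal/mol

Chair I (acetyl axial, bromo equatorial, methyl equatorial): E = 1.24 kcal/mol.
Chair II (acetyl equatorial, bromo axial, methyl axial): E = 2.25 kcal/mol.
ΔE = 2.25 − 1.24 = 1.01 kcal/mol; chair I is more stable.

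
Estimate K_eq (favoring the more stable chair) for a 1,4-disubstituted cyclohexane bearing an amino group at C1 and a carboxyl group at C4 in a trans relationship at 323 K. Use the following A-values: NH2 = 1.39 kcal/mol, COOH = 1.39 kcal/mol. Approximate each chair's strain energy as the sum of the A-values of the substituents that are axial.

K ≈ 76.1

C1 and C4 have opposite parity, so for the trans isomer the two substituents are e,e in one chair and a,a in the other.
Chair I (amino axial, carboxyl axial): E = 2.78 kcal/mol; chair II (amino equatorial, carboxyl equatorial): E = 0.00 kcal/mol.
ΔG = 2.78 kcal/mol between the two chairs.
K = exp(ΔG/RT) with R = 1.987×10⁻³ kcal mol⁻¹ K⁻¹ and T = 323 K gives K ≈ 76.1.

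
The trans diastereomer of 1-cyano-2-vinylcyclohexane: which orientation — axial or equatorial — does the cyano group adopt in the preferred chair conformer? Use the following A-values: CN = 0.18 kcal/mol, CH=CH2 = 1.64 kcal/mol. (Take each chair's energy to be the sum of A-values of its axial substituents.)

equatorial

C1 and C2 have opposite parity, so for the trans isomer the two substituents are e,e in one chair and a,a in the other.
Chair I (cyano axial, vinyl axial): E = 1.82 kcal/mol.
Chair II (cyano equatorial, vinyl equatorial): E = 0.00 kcal/mol.
Chair II is the more stable (lower-energy) conformer, and in that chair the cyano group is equatorial.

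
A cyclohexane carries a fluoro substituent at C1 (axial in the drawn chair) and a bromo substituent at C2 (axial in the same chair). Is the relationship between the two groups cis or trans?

C1 and C2 have opposite parity, so their axial bonds point in opposite directions.
With opposite-parity carbons, two substituents on the same face are one axial and one equatorial; opposite faces give both axial or both equatorial.
Here the groups are axial/axial → opposite face → trans.

trans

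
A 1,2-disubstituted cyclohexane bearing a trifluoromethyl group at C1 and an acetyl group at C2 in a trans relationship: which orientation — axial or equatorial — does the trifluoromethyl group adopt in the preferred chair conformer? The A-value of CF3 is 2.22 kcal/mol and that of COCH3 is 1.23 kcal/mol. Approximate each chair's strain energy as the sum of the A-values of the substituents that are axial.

C1 and C2 have opposite parity, so for the trans isomer the two substituents are e,e in one chair and a,a in the other.
Chair I (trifluoromethyl axial, acetyl axial): E = 3.45 kcal/mol.
Chair II (trifluoromethyl equatorial, acetyl equatorial): E = 0.00 kcal/mol.
Chair II is the more stable (lower-energy) conformer, and in that chair the trifluoromethyl group is equatorial.

equatorial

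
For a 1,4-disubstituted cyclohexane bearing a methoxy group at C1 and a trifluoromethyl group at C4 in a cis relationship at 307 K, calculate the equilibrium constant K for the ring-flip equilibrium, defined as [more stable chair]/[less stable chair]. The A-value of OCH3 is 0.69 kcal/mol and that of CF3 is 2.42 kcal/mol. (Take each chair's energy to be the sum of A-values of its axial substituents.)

C1 and C4 have opposite parity, so for the cis isomer the two substituents are one axial and one equatorial in each chair.
Chair I (methoxy axial, trifluoromethyl equatorial): E = 0.69 kcal/mol; chair II (methoxy equatorial, trifluoromethyl axial): E = 2.42 kcal/mol.
ΔG = 1.73 kcal/mol between the two chairs.
K = exp(ΔG/RT) with R = 1.987×10⁻³ kcal mol⁻¹ K⁻¹ and T = 307 K gives K ≈ 17.

K ≈ 17.0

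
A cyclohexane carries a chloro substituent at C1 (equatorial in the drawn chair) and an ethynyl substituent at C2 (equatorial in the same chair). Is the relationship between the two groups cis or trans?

trans

C1 and C2 have opposite parity, so their axial bonds point in opposite directions.
With opposite-parity carbons, two substituents on the same face are one axial and one equatorial; opposite faces give both axial or both equatorial.
Here the groups are equatorial/equatorial → opposite face → trans.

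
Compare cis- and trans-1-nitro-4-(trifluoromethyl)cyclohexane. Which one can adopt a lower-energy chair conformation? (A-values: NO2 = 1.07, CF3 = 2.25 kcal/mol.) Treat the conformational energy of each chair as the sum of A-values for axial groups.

At 1,4 positions (parity opposite): cis → (a,e or e,a); trans → (e,e or a,a).
Best chair for cis: E = 1.07 kcal/mol; best chair for trans: E = 0.00 kcal/mol.
The trans isomer is lower by 1.07 kcal/mol.

trans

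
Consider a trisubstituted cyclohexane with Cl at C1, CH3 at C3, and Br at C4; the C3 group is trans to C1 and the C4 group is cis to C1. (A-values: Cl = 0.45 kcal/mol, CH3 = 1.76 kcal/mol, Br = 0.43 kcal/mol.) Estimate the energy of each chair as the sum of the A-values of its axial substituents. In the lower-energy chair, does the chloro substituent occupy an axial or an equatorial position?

Chair I (chloro axial, methyl equatorial, bromo equatorial): E = 0.45 kcal/mol.
Chair II (chloro equatorial, methyl axial, bromo axial): E = 2.19 kcal/mol.
Chair I is the more stable (lower-energy) conformer, and in that chair the chloro group is axial.

axial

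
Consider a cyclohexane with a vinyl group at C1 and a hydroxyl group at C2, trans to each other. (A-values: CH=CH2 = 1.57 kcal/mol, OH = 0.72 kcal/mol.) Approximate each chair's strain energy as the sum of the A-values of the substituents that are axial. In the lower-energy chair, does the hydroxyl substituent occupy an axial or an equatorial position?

C1 and C2 have opposite parity, so for the trans isomer the two substituents are e,e in one chair and a,a in the other.
Chair I (vinyl axial, hydroxyl axial): E = 2.29 kcal/mol.
Chair II (vinyl equatorial, hydroxyl equatorial): E = 0.00 kcal/mol.
Chair II is the more stable (lower-energy) conformer, and in that chair the hydroxyl group is equatorial.

equatorial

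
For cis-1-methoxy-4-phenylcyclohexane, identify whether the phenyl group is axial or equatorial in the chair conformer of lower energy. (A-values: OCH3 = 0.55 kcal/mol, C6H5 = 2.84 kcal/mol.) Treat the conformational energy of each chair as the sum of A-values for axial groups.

equatorial

C1 and C4 have opposite parity, so for the cis isomer the two substituents are one axial and one equatorial in each chair.
Chair I (methoxy axial, phenyl equatorial): E = 0.55 kcal/mol.
Chair II (methoxy equatorial, phenyl axial): E = 2.84 kcal/mol.
Chair I is the more stable (lower-energy) conformer, and in that chair the phenyl group is equatorial.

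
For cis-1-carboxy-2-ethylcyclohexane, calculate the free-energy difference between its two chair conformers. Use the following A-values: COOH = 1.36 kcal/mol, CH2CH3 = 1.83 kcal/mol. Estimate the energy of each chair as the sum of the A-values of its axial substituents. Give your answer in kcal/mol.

0.47 kcal/mol

C1 and C2 have opposite parity, so for the cis isomer the two substituents are one axial and one equatorial in each chair.
Chair I (carboxyl axial, ethyl equatorial): E = 1.36 kcal/mol.
Chair II (carboxyl equatorial, ethyl axial): E = 1.83 kcal/mol.
ΔE = 1.83 − 1.36 = 0.47 kcal/mol; chair I is more stable.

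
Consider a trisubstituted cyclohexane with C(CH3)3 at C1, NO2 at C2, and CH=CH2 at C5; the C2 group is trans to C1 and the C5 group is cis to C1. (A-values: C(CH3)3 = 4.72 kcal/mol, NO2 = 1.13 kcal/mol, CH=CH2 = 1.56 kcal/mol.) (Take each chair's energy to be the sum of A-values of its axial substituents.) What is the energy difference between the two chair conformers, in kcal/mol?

7.41 kcal/mol

Chair I (tert-butyl axial, nitro axial, vinyl axial): E = 7.41 kcal/mol.
Chair II (tert-butyl equatorial, nitro equatorial, vinyl equatorial): E = 0.00 kcal/mol.
ΔE = 7.41 − 0.00 = 7.41 kcal/mol; chair II is more stable.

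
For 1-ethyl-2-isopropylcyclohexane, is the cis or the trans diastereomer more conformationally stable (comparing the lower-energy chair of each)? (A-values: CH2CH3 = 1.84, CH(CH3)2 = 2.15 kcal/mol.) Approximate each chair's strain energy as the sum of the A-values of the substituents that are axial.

At 1,2 positions (parity opposite): cis → (a,e or e,a); trans → (e,e or a,a).
Best chair for cis: E = 1.84 kcal/mol; best chair for trans: E = 0.00 kcal/mol.
The trans isomer is lower by 1.84 kcal/mol.

trans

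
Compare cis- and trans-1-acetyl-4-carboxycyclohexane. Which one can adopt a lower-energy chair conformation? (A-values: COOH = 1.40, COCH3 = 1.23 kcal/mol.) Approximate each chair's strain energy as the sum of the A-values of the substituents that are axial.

trans

At 1,4 positions (parity opposite): cis → (a,e or e,a); trans → (e,e or a,a).
Best chair for cis: E = 1.23 kcal/mol; best chair for trans: E = 0.00 kcal/mol.
The trans isomer is lower by 1.23 kcal/mol.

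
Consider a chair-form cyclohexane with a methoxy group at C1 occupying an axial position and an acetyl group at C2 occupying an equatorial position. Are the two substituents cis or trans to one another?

C1 and C2 have opposite parity, so their axial bonds point in opposite directions.
With opposite-parity carbons, two substituents on the same face are one axial and one equatorial; opposite faces give both axial or both equatorial.
Here the groups are axial/equatorial → same face → cis.

cis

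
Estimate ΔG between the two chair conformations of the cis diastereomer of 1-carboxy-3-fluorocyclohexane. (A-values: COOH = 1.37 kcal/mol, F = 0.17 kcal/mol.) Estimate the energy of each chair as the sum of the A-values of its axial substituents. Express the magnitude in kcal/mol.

1.54 kcal/mol

C1 and C3 have the same parity, so for the cis isomer the two substituents are e,e in one chair and a,a in the other.
Chair I (carboxyl axial, fluoro axial): E = 1.54 kcal/mol.
Chair II (carboxyl equatorial, fluoro equatorial): E = 0.00 kcal/mol.
ΔE = 1.54 − 0.00 = 1.54 kcal/mol; chair II is more stable.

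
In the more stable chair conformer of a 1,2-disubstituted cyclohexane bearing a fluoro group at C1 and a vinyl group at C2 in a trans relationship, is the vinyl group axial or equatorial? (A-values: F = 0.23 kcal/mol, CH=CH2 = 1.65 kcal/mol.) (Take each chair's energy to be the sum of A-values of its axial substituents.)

equatorial

C1 and C2 have opposite parity, so for the trans isomer the two substituents are e,e in one chair and a,a in the other.
Chair I (fluoro axial, vinyl axial): E = 1.88 kcal/mol.
Chair II (fluoro equatorial, vinyl equatorial): E = 0.00 kcal/mol.
Chair II is the more stable (lower-energy) conformer, and in that chair the vinyl group is equatorial.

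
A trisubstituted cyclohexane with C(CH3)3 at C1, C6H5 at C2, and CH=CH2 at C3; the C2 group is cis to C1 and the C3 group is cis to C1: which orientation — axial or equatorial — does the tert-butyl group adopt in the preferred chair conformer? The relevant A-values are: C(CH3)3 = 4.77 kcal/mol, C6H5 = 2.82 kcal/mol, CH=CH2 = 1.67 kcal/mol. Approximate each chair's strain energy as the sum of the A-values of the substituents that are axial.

Chair I (tert-butyl axial, phenyl equatorial, vinyl axial): E = 6.44 kcal/mol.
Chair II (tert-butyl equatorial, phenyl axial, vinyl equatorial): E = 2.82 kcal/mol.
Chair II is the more stable (lower-energy) conformer, and in that chair the tert-butyl group is equatorial.

equatorial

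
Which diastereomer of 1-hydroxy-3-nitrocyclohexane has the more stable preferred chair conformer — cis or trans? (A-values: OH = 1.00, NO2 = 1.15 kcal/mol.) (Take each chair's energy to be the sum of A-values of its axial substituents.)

At 1,3 positions (parity same): cis → (e,e or a,a); trans → (a,e or e,a).
Best chair for cis: E = 0.00 kcal/mol; best chair for trans: E = 1.00 kcal/mol.
The cis isomer is lower by 1.00 kcal/mol.

cis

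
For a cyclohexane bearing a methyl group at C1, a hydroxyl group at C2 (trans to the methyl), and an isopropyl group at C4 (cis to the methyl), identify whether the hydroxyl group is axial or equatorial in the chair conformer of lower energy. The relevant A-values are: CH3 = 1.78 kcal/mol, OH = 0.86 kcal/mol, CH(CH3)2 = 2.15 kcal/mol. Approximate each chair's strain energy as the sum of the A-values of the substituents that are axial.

Chair I (methyl axial, hydroxyl axial, isopropyl equatorial): E = 2.64 kcal/mol.
Chair II (methyl equatorial, hydroxyl equatorial, isopropyl axial): E = 2.15 kcal/mol.
Chair II is the more stable (lower-energy) conformer, and in that chair the hydroxyl group is equatorial.

equatorial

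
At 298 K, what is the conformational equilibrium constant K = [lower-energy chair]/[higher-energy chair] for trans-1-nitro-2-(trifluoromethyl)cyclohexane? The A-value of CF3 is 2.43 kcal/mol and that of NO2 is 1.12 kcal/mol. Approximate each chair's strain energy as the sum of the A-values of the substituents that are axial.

C1 and C2 have opposite parity, so for the trans isomer the two substituents are e,e in one chair and a,a in the other.
Chair I (trifluoromethyl axial, nitro axial): E = 3.55 kcal/mol; chair II (trifluoromethyl equatorial, nitro equatorial): E = 0.00 kcal/mol.
ΔG = 3.55 kcal/mol between the two chairs.
K = exp(ΔG/RT) with R = 1.987×10⁻³ kcal mol⁻¹ K⁻¹ and T = 298 K gives K ≈ 402.

K ≈ 402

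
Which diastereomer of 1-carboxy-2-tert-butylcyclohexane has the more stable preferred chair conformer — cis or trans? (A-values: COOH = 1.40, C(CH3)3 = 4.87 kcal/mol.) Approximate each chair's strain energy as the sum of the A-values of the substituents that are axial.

trans

At 1,2 positions (parity opposite): cis → (a,e or e,a); trans → (e,e or a,a).
Best chair for cis: E = 1.40 kcal/mol; best chair for trans: E = 0.00 kcal/mol.
The trans isomer is lower by 1.40 kcal/mol.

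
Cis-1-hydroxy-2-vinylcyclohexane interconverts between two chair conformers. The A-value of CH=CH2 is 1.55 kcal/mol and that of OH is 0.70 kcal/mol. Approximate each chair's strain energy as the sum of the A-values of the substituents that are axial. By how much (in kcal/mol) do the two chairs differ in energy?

C1 and C2 have opposite parity, so for the cis isomer the two substituents are one axial and one equatorial in each chair.
Chair I (vinyl axial, hydroxyl equatorial): E = 1.55 kcal/mol.
Chair II (vinyl equatorial, hydroxyl axial): E = 0.70 kcal/mol.
ΔE = 1.55 − 0.70 = 0.85 kcal/mol; chair II is more stable.

0.85 kcal/mol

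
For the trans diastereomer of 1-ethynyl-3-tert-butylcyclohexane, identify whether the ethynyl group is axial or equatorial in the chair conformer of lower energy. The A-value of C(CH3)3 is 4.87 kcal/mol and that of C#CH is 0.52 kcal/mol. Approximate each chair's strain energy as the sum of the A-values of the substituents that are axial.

C1 and C3 have the same parity, so for the trans isomer the two substituents are one axial and one equatorial in each chair.
Chair I (tert-butyl axial, ethynyl equatorial): E = 4.87 kcal/mol.
Chair II (tert-butyl equatorial, ethynyl axial): E = 0.52 kcal/mol.
Chair II is the more stable (lower-energy) conformer, and in that chair the ethynyl group is axial.

axial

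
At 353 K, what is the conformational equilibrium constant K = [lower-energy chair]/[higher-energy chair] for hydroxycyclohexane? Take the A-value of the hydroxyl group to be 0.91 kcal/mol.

K ≈ 3.66

One chair has the hydroxyl group axial (E = 0.91 kcal/mol) and the other has it equatorial (E = 0).
ΔG = 0.91 kcal/mol between the two chairs.
K = exp(ΔG/RT) with R = 1.987×10⁻³ kcal mol⁻¹ K⁻¹ and T = 353 K gives K ≈ 3.66.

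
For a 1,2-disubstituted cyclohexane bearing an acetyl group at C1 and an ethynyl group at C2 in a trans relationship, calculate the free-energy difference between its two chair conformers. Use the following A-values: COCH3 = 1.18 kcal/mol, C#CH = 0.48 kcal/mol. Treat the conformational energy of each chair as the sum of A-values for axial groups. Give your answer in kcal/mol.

1.66 kcal/mol

C1 and C2 have opposite parity, so for the trans isomer the two substituents are e,e in one chair and a,a in the other.
Chair I (acetyl axial, ethynyl axial): E = 1.66 kcal/mol.
Chair II (acetyl equatorial, ethynyl equatorial): E = 0.00 kcal/mol.
ΔE = 1.66 − 0.00 = 1.66 kcal/mol; chair II is more stable.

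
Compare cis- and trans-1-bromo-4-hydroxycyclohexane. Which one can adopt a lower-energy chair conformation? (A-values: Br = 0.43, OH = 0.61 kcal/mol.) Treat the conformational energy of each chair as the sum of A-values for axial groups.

At 1,4 positions (parity opposite): cis → (a,e or e,a); trans → (e,e or a,a).
Best chair for cis: E = 0.43 kcal/mol; best chair for trans: E = 0.00 kcal/mol.
The trans isomer is lower by 0.43 kcal/mol.

trans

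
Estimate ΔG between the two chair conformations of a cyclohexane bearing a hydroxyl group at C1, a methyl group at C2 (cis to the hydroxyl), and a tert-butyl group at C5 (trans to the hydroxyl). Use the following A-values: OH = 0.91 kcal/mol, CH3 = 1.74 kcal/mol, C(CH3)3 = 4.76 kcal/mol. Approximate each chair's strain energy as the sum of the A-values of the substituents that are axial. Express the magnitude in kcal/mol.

Chair I (hydroxyl axial, methyl equatorial, tert-butyl equatorial): E = 0.91 kcal/mol.
Chair II (hydroxyl equatorial, methyl axial, tert-butyl axial): E = 6.50 kcal/mol.
ΔE = 6.50 − 0.91 = 5.59 kcal/mol; chair I is more stable.

5.59 kcal/mol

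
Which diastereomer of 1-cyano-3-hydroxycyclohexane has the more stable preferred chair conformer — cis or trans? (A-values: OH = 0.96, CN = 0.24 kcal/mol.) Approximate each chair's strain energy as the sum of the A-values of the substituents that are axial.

At 1,3 positions (parity same): cis → (e,e or a,a); trans → (a,e or e,a).
Best chair for cis: E = 0.00 kcal/mol; best chair for trans: E = 0.24 kcal/mol.
The cis isomer is lower by 0.24 kcal/mol.

cis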